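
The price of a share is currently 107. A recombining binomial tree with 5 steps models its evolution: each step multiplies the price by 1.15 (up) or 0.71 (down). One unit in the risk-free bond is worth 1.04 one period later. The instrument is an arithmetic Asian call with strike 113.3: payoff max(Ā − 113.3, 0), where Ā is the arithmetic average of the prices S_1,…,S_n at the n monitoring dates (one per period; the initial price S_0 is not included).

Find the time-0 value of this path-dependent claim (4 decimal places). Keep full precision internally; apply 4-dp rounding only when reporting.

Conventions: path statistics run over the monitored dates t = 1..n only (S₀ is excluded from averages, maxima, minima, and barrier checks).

price = 14.8997

Under the martingale measure an up-move has probability p* = 0.7500; value the claim as the probability-weighted average of per-path payoffs, discounted 5 periods at R = 1.04.
Enumerate all 2^5 = 32 price paths (U = up ×1.15, D = down ×0.71); each path with k up-moves has probability p*^k·(1−p*)^(5−k).
DDDDD: Ā=42.9402, payoff=0.0000, prob=0.000977
UDDDD: Ā=69.5510, payoff=0.0000, prob=0.002930
DUDDD: Ā=60.1350, payoff=0.0000, prob=0.002930
UUDDD: Ā=97.4018, payoff=0.0000, prob=0.008789
DDUDD: Ā=53.4496, payoff=0.0000, prob=0.002930
UDUDD: Ā=86.5734, payoff=0.0000, prob=0.008789
DUUDD: Ā=77.1574, payoff=0.0000, prob=0.008789
UUUDD: Ā=124.9732, payoff=11.6732, prob=0.026367
DDDUD: Ā=48.7030, payoff=0.0000, prob=0.002930
UDDUD: Ā=78.8852, payoff=0.0000, prob=0.008789
DUDUD: Ā=69.4692, payoff=0.0000, prob=0.008789
UUDUD: Ā=112.5205, payoff=0.0000, prob=0.026367
DDUUD: Ā=62.7838, payoff=0.0000, prob=0.008789
UDUUD: Ā=101.6921, payoff=0.0000, prob=0.026367
DUUUD: Ā=92.2761, payoff=0.0000, prob=0.026367
UUUUD: Ā=149.4614, payoff=36.1614, prob=0.079102
DDDDU: Ā=45.3329, payoff=0.0000, prob=0.002930
UDDDU: Ā=73.4266, payoff=0.0000, prob=0.008789
DUDDU: Ā=64.0106, payoff=0.0000, prob=0.008789
UUDDU: Ā=103.6792, payoff=0.0000, prob=0.026367
DDUDU: Ā=57.3252, payoff=0.0000, prob=0.008789
UDUDU: Ā=92.8508, payoff=0.0000, prob=0.026367
DUUDU: Ā=83.4348, payoff=0.0000, prob=0.026367
UUUDU: Ā=135.1408, payoff=21.8408, prob=0.079102
DDDUU: Ā=52.5786, payoff=0.0000, prob=0.008789
UDDUU: Ā=85.1626, payoff=0.0000, prob=0.026367
DUDUU: Ā=75.7466, payoff=0.0000, prob=0.026367
UUDUU: Ā=122.6881, payoff=9.3881, prob=0.079102
DDUUU: Ā=69.0612, payoff=0.0000, prob=0.026367
UDUUU: Ā=111.8597, payoff=0.0000, prob=0.079102
DUUUU: Ā=102.4437, payoff=0.0000, prob=0.079102
UUUUU: Ā=165.9300, payoff=52.6300, prob=0.237305
Price = Σ prob·payoff / R^5 = 18.127814 / 1.216653 = 14.8997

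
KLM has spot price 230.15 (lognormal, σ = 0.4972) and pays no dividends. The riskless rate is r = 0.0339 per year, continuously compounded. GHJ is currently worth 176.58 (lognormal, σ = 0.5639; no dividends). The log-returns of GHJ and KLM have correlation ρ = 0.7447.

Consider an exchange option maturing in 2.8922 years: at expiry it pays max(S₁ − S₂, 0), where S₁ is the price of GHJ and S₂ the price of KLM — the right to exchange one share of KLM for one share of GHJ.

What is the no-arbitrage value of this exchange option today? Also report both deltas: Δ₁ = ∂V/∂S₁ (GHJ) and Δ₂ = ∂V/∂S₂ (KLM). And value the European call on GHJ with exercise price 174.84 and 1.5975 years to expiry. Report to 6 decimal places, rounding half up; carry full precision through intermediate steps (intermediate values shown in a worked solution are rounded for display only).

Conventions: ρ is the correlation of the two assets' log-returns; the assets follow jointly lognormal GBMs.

σ_eff = √(σ₁² + σ₂² − 2ρσ₁σ₂) = √(0.5639² + 0.4972² − 2·0.7447·0.5639·0.4972) = 0.384196
d₁ = (ln(S₁/S₂) + (q₂ − q₁ + σ_eff²/2)T) / (σ_eff√T) = (ln(176.58/230.15) + (0.0 − 0.0 + 0.073803)·2.8922) / 0.653381 = -0.078826
d₂ = d₁ − σ_eff√T = -0.078826 − 0.653381 = -0.732208
N(d₁) = 0.468585,  N(d₂) = 0.232021
V = S₁·e^{−q₁T}·N(d₁) − S₂·e^{−q₂T}·N(d₂) = 82.742804 − 53.399613 = 29.343191
Δ₁ = e^{−q₁T}·N(d₁) = 0.468585;  Δ₂ = −e^{−q₂T}·N(d₂) = -0.232021
[vanilla: GHJ call K=174.84]
σ√T = 0.5639·√1.5975 = 0.712726
d₁ = (ln(S/K) + (r+σ²/2)T) / (σ√T) = (ln(176.58/174.84) + (0.0339+0.5639²/2)·1.5975) / 0.712726 = (0.009903 + 0.308144) / 0.712726 = 0.446240
d₂ = d₁ − σ√T = 0.446240 − 0.712726 = -0.266485
e^{−rT} = 0.947285
N(d₁) = 0.672288,  N(d₂) = 0.394933
price = S·N(d₁) − K·e^{−rT}·N(d₂) = 118.712652 − 65.410060 = 53.302592

exchange price = 29.343191
Δ1 = 0.468585
Δ2 = -0.232021
price(GHJ call K=174.84) = 53.302592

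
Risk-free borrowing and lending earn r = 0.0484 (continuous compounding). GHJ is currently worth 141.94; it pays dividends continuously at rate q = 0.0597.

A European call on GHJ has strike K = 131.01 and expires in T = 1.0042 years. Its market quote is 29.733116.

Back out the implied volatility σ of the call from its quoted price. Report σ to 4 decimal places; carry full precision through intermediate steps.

sigma = 0.4897

At σ = 0.4897 the Black–Scholes value reproduces the quote:
σ√T = 0.4897·√1.0042 = 0.490727
d₁ = (ln(S/K) + (r−q+σ²/2)T) / (σ√T) = (ln(141.94/131.01) + (0.0484−0.0597+0.4897²/2)·1.0042) / 0.490727 = (0.080131 + 0.109059) / 0.490727 = 0.385530
d₂ = d₁ − σ√T = 0.385530 − 0.490727 = -0.105198
e^{−rT} = 0.952559
e^{−qT} = 0.941811
N(d₁) = 0.650078,  N(d₂) = 0.458110
V = S·e^{−qT}·N(d₁) − K·e^{−rT}·N(d₂) = 86.902779 − 57.169662 = 29.733116 (the quoted price), and the Black–Scholes price is strictly increasing in σ, so σ is unique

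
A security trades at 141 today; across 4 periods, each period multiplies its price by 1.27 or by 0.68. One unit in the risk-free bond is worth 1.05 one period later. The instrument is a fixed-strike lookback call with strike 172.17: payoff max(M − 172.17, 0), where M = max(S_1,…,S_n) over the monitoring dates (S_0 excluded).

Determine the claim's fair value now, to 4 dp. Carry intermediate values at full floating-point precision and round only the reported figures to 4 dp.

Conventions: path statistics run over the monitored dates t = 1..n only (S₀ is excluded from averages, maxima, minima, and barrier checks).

price = 44.7293

With p* = (R−d)/(u−d) = 0.6271, sum probability × payoff across the paths and divide by R^4.
Enumerate all 2^4 = 16 price paths (U = up ×1.27, D = down ×0.68); each path with k up-moves has probability p*^k·(1−p*)^(4−k).
DDDD: M=95.8800, payoff=0.0000, prob=0.019332
UDDD: M=179.0700, payoff=6.9000, prob=0.032513
DUDD: M=121.7676, payoff=0.0000, prob=0.032513
UUDD: M=227.4189, payoff=55.2489, prob=0.054682
DDUD: M=95.8800, payoff=0.0000, prob=0.032513
UDUD: M=179.0700, payoff=6.9000, prob=0.054682
DUUD: M=154.6449, payoff=0.0000, prob=0.054682
UUUD: M=288.8220, payoff=116.6520, prob=0.091964
DDDU: M=95.8800, payoff=0.0000, prob=0.032513
UDDU: M=179.0700, payoff=6.9000, prob=0.054682
DUDU: M=121.7676, payoff=0.0000, prob=0.054682
UUDU: M=227.4189, payoff=55.2489, prob=0.091964
DDUU: M=105.1585, payoff=0.0000, prob=0.054682
UDUU: M=196.3990, payoff=24.2290, prob=0.091964
DUUU: M=196.3990, payoff=24.2290, prob=0.091964
UUUU: M=366.8039, payoff=194.6339, prob=0.154667
Price = Σ prob·payoff / R^4 = 54.368743 / 1.215506 = 44.7293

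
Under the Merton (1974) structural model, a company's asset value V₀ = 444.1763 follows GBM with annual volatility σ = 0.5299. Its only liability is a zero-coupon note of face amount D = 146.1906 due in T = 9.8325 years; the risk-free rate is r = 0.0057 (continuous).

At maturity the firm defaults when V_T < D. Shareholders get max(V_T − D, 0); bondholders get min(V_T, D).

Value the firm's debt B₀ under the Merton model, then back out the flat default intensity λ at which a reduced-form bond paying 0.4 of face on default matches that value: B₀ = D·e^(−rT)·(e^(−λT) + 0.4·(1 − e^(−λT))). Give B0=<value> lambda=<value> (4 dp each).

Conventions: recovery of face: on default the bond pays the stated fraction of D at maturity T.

With assets at 444.1763 and a single debt payment of 146.1906 at 9.8325 years:
d₁ = [ln(V₀/D) + (r + σ²/2)T] / (σ√T)
   = [ln(444.1763/146.1906) + (0.0057 + 0.5·0.5299²)·9.8325] / (0.5299·√9.8325)
   = [1.111310 + 1.436499] / 1.661598 = 1.533349
d₂ = d₁ − σ√T = 1.533349 − 1.661598 = -0.128249
N(d₁) = 0.937405,  N(d₂) = 0.448976,  e^(−rT) = 0.945496
E₀ = V₀·N(d₁) − D·e^(−rT)·N(d₂)
   = 444.1763·0.937405 − 146.1906·0.945496·0.448976 = 354.314436
B₀ = V₀ − E₀ = 444.1763 − 354.314436 = 89.861864
e^(−λT) = (B₀·e^(rT)/D − 0.4)/(1 − 0.4) = (89.8619·1.057646/146.1906 − 0.4)/0.6 = 0.41687356
λ = −ln(0.41687356)/9.8325 = 0.088988

B0=89.8619 lambda=0.0890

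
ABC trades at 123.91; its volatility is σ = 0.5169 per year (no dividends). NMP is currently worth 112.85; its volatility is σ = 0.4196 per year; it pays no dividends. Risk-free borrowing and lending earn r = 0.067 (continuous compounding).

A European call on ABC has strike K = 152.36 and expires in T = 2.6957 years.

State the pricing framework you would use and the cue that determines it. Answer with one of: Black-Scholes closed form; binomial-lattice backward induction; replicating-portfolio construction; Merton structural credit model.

Key observation: everything needed for the exact continuous-time valuation of the European call on ABC (strike 152.36) is given, and no feature rules the closed form out.

framework: Black-Scholes closed form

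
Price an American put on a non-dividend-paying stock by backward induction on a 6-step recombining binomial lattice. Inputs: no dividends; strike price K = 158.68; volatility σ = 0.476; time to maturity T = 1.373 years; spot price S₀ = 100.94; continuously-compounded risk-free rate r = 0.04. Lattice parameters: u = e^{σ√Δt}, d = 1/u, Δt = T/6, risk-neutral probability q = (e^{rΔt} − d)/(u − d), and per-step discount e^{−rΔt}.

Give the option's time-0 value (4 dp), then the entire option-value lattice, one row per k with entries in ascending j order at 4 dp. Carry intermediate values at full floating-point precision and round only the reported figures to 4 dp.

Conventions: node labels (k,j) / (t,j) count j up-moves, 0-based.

price = 61.3051
tree:
61.3051
78.2953 42.8427
94.6647 59.3111 24.6184
107.7006 78.2953 38.4998 9.0288
118.0820 94.6647 57.7400 16.9787 0.0000
126.3493 107.7006 78.2953 31.9285 0.0000 0.0000
132.9331 118.0820 94.6647 57.7400 0.0000 0.0000 0.0000

Δt=0.22883  u=1.25571  d=0.79636  q=0.46334  discount=0.99089
step 6 (expiry): payoffs max(K−S,0) = 132.9331 118.0820 94.6647 57.7400 0.0000 0.0000 0.0000
k=5: (k=5,j=0): S=32.3307, K−S=126.3493, hold=124.9035 ⇒ V=126.3493 exercise | (k=5,j=1): S=50.9794, K−S=107.7006, hold=106.2548 ⇒ V=107.7006 exercise | (k=5,j=2): S=80.3847, K−S=78.2953, hold=76.8494 ⇒ V=78.2953 exercise | (k=5,j=3): S=126.7515, K−S=31.9285, hold=30.7046 ⇒ V=31.9285 exercise | (k=5,j=4): S=199.8630, K−S=0.0000, hold=0.0000 ⇒ V=0.0000 continue | (k=5,j=5): S=315.1459, K−S=0.0000, hold=0.0000 ⇒ V=0.0000 continue
k=4: (k=4,j=0): S=40.5980, K−S=118.0820, hold=116.6362 ⇒ V=118.0820 exercise | (k=4,j=1): S=64.0153, K−S=94.6647, hold=93.2188 ⇒ V=94.6647 exercise | (k=4,j=2): S=100.9400, K−S=57.7400, hold=56.2942 ⇒ V=57.7400 exercise | (k=4,j=3): S=159.1632, K−S=0.0000, hold=16.9787 ⇒ V=16.9787 continue | (k=4,j=4): S=250.9701, K−S=0.0000, hold=0.0000 ⇒ V=0.0000 continue
k=3: (k=3,j=0): S=50.9794, K−S=107.7006, hold=106.2548 ⇒ V=107.7006 exercise | (k=3,j=1): S=80.3847, K−S=78.2953, hold=76.8494 ⇒ V=78.2953 exercise | (k=3,j=2): S=126.7515, K−S=31.9285, hold=38.4998 ⇒ V=38.4998 continue | (k=3,j=3): S=199.8630, K−S=0.0000, hold=9.0288 ⇒ V=9.0288 continue
k=2: (k=2,j=0): S=64.0153, K−S=94.6647, hold=93.2188 ⇒ V=94.6647 exercise | (k=2,j=1): S=100.9400, K−S=57.7400, hold=59.3111 ⇒ V=59.3111 continue | (k=2,j=2): S=159.1632, K−S=0.0000, hold=24.6184 ⇒ V=24.6184 continue
k=1: (k=1,j=0): S=80.3847, K−S=78.2953, hold=77.5708 ⇒ V=78.2953 exercise | (k=1,j=1): S=126.7515, K−S=31.9285, hold=42.8427 ⇒ V=42.8427 continue
k=0: (k=0,j=0): S=100.9400, K−S=57.7400, hold=61.3051 ⇒ V=61.3051 continue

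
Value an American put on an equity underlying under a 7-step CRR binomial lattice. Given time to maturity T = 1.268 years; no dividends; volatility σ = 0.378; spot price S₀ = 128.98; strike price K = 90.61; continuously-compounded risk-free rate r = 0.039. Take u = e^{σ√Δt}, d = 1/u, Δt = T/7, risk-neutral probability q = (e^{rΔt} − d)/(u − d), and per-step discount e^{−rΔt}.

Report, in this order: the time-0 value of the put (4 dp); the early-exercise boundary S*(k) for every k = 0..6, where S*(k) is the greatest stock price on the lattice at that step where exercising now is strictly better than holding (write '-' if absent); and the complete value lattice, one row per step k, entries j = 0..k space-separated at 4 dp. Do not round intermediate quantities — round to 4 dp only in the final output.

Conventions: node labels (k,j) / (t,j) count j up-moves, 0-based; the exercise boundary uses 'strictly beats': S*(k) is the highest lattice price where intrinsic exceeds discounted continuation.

price = 4.5208
boundary = - - - - - 57.7000 67.7712
tree:
4.5208
7.1369 1.7736
11.0086 3.0778 0.3971
16.5004 5.2640 0.7718 0.0000
23.8525 8.8359 1.4999 0.0000 0.0000
32.9100 14.4619 2.9149 0.0000 0.0000 0.0000
41.4846 22.8388 5.6650 0.0000 0.0000 0.0000 0.0000
48.7849 32.9100 11.0098 0.0000 0.0000 0.0000 0.0000 0.0000

Δt=0.18114, u=1.17454, d=0.85139, q=0.48181, disc=e^(-rΔt)=0.99296
k=7 terminal: V=max(K-S,0) → 48.7849 32.9100 11.0098 0.0000 0.0000 0.0000 0.0000 0.0000
k=6: j=0 S=49.1254 intr=41.4846 cont=40.8467 V=41.4846[EX]; j=1 S=67.7712 intr=22.8388 cont=22.2010 V=22.8388[EX]; j=2 S=93.4940 intr=0.0000 cont=5.6650 V=5.6650[hold]; j=3 S=128.9800 intr=0.0000 cont=0.0000 V=0.0000[hold]; j=4 S=177.9349 intr=0.0000 cont=0.0000 V=0.0000[hold]; j=5 S=245.4708 intr=0.0000 cont=0.0000 V=0.0000[hold]; j=6 S=338.6402 intr=0.0000 cont=0.0000 V=0.0000[hold]  S*(6)=67.7712
k=5: j=0 S=57.7000 intr=32.9100 cont=32.2722 V=32.9100[EX]; j=1 S=79.6002 intr=11.0098 cont=14.4619 V=14.4619[hold]; j=2 S=109.8128 intr=0.0000 cont=2.9149 V=2.9149[hold]; j=3 S=151.4927 intr=0.0000 cont=0.0000 V=0.0000[hold]; j=4 S=208.9924 intr=0.0000 cont=0.0000 V=0.0000[hold]; j=5 S=288.3163 intr=0.0000 cont=0.0000 V=0.0000[hold]  S*(5)=57.7000
k=4: j=0 S=67.7712 intr=22.8388 cont=23.8525 V=23.8525[hold]; j=1 S=93.4940 intr=0.0000 cont=8.8359 V=8.8359[hold]; j=2 S=128.9800 intr=0.0000 cont=1.4999 V=1.4999[hold]; j=3 S=177.9349 intr=0.0000 cont=0.0000 V=0.0000[hold]; j=4 S=245.4708 intr=0.0000 cont=0.0000 V=0.0000[hold]  S*(4)=-
k=3: j=0 S=79.6002 intr=11.0098 cont=16.5004 V=16.5004[hold]; j=1 S=109.8128 intr=0.0000 cont=5.2640 V=5.2640[hold]; j=2 S=151.4927 intr=0.0000 cont=0.7718 V=0.7718[hold]; j=3 S=208.9924 intr=0.0000 cont=0.0000 V=0.0000[hold]  S*(3)=-
k=2: j=0 S=93.4940 intr=0.0000 cont=11.0086 V=11.0086[hold]; j=1 S=128.9800 intr=0.0000 cont=3.0778 V=3.0778[hold]; j=2 S=177.9349 intr=0.0000 cont=0.3971 V=0.3971[hold]  S*(2)=-
k=1: j=0 S=109.8128 intr=0.0000 cont=7.1369 V=7.1369[hold]; j=1 S=151.4927 intr=0.0000 cont=1.7736 V=1.7736[hold]  S*(1)=-
k=0: j=0 S=128.9800 intr=0.0000 cont=4.5208 V=4.5208[hold]  S*(0)=-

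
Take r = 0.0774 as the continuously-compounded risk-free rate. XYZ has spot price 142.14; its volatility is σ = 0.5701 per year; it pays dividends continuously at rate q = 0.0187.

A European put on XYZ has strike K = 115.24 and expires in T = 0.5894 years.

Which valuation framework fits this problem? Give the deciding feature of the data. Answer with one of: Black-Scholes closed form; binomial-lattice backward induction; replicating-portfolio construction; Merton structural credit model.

framework: Black-Scholes closed form

Key observation: with XYZ following a GBM at constant σ and r, the European put struck at 115.24 prices in closed form — nothing here needs a stepwise model or a balance sheet.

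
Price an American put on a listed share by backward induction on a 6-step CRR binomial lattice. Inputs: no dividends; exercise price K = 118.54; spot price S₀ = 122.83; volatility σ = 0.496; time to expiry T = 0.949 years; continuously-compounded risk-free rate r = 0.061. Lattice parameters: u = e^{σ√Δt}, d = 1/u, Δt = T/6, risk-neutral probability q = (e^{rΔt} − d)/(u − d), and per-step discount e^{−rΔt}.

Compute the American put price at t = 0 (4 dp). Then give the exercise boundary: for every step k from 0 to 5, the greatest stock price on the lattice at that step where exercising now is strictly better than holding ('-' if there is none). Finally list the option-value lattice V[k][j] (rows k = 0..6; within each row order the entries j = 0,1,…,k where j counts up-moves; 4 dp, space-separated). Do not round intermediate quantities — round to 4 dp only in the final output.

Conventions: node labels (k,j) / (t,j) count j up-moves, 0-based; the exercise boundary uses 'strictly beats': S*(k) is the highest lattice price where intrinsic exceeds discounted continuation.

Δt=0.15817  u=1.21806  d=0.82098  q=0.47526  discount=0.99040
step 6 (expiry): payoffs max(K−S,0) = 80.9311 62.7407 35.7522 0.0000 0.0000 0.0000 0.0000
step 5: (k=5,j=0): S=45.8099, K−S=72.7301, hold=71.5919 ⇒ V=72.7301 exercise | (k=5,j=1): S=67.9669, K−S=50.5731, hold=49.4349 ⇒ V=50.5731 exercise | (k=5,j=2): S=100.8406, K−S=17.6994, hold=18.5805 ⇒ V=18.5805 continue | (k=5,j=3): S=149.6144, K−S=0.0000, hold=0.0000 ⇒ V=0.0000 continue | (k=5,j=4): S=221.9787, K−S=0.0000, hold=0.0000 ⇒ V=0.0000 continue | (k=5,j=5): S=329.3436, K−S=0.0000, hold=0.0000 ⇒ V=0.0000 continue  boundary S*=67.9669
step 4: (k=4,j=0): S=55.7993, K−S=62.7407, hold=61.6025 ⇒ V=62.7407 exercise | (k=4,j=1): S=82.7878, K−S=35.7522, hold=35.0287 ⇒ V=35.7522 exercise | (k=4,j=2): S=122.8300, K−S=0.0000, hold=9.6563 ⇒ V=9.6563 continue | (k=4,j=3): S=182.2394, K−S=0.0000, hold=0.0000 ⇒ V=0.0000 continue | (k=4,j=4): S=270.3836, K−S=0.0000, hold=0.0000 ⇒ V=0.0000 continue  boundary S*=82.7878
step 3: (k=3,j=0): S=67.9669, K−S=50.5731, hold=49.4349 ⇒ V=50.5731 exercise | (k=3,j=1): S=100.8406, K−S=17.6994, hold=23.1257 ⇒ V=23.1257 continue | (k=3,j=2): S=149.6144, K−S=0.0000, hold=5.0184 ⇒ V=5.0184 continue | (k=3,j=3): S=221.9787, K−S=0.0000, hold=0.0000 ⇒ V=0.0000 continue  boundary S*=67.9669
step 2: (k=2,j=0): S=82.7878, K−S=35.7522, hold=37.1681 ⇒ V=37.1681 continue | (k=2,j=1): S=122.8300, K−S=0.0000, hold=14.3806 ⇒ V=14.3806 continue | (k=2,j=2): S=182.2394, K−S=0.0000, hold=2.6081 ⇒ V=2.6081 continue  boundary S*=-
step 1: (k=1,j=0): S=100.8406, K−S=17.6994, hold=26.0852 ⇒ V=26.0852 continue | (k=1,j=1): S=149.6144, K−S=0.0000, hold=8.7012 ⇒ V=8.7012 continue  boundary S*=-
step 0: (k=0,j=0): S=122.8300, K−S=0.0000, hold=17.6522 ⇒ V=17.6522 continue  boundary S*=-

price = 17.6522
boundary = - - - 67.9669 82.7878 67.9669
tree:
17.6522
26.0852 8.7012
37.1681 14.3806 2.6081
50.5731 23.1257 5.0184 0.0000
62.7407 35.7522 9.6563 0.0000 0.0000
72.7301 50.5731 18.5805 0.0000 0.0000 0.0000
80.9311 62.7407 35.7522 0.0000 0.0000 0.0000 0.0000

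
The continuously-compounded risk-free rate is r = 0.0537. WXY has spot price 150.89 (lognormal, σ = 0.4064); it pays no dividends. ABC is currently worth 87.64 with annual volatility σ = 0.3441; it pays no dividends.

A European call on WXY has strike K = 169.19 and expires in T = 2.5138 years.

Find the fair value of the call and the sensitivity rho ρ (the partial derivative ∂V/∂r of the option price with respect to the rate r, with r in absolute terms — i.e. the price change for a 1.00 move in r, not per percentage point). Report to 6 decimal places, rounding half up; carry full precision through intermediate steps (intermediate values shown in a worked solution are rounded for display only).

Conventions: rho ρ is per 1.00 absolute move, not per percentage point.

price = 39.290265
ρ = 143.358246

σ√T = 0.4064·√2.5138 = 0.644346
d₁ = (ln(S/K) + (r+σ²/2)T) / (σ√T) = (ln(150.89/169.19) + (0.0537+0.4064²/2)·2.5138) / 0.644346 = (-0.114471 + 0.342582) / 0.644346 = 0.354019
d₂ = d₁ − σ√T = 0.354019 − 0.644346 = -0.290327
e^{−rT} = 0.873724
N(d₁) = 0.638338,  N(d₂) = 0.385783
Call price V = S·N(d₁) − K·e^{−rT}·N(d₂) = 96.318767 − 57.028501 = 39.290265
ρ = K·T·e^{−rT}·N(d₂) = 143.358246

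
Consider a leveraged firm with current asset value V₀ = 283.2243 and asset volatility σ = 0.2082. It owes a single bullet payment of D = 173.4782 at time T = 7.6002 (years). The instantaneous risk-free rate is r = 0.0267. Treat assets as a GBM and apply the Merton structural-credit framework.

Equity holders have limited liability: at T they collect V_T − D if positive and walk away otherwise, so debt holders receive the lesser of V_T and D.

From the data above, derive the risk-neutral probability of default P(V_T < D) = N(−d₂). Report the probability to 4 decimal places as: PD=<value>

Apply the equity-as-call identities (strike 173.4782, horizon 7.6002 years):
d₁ = [ln(V₀/D) + (r + σ²/2)T] / (σ√T)
   = [ln(283.2243/173.4782) + (0.0267 + 0.5·0.2082²)·7.6002] / (0.2082·√7.6002)
   = [0.490187 + 0.367649] / 0.573975 = 1.494553
d₂ = d₁ − σ√T = 1.494553 − 0.573975 = 0.920577
risk-neutral PD = N(−d₂) = N(-0.920577) = 0.178636

PD=0.1786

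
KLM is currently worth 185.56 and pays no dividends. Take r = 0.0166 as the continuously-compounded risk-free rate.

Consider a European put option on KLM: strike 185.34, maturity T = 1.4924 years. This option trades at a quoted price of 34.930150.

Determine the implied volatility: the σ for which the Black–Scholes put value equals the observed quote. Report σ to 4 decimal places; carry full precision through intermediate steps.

At σ = 0.4220 the Black–Scholes value reproduces the quote:
σ√T = 0.422·√1.4924 = 0.515531
d₁ = (ln(S/K) + (r+σ²/2)T) / (σ√T) = (ln(185.56/185.34) + (0.0166+0.422²/2)·1.4924) / 0.515531 = (0.001186 + 0.157660) / 0.515531 = 0.308122
d₂ = d₁ − σ√T = 0.308122 − 0.515531 = -0.207410
e^{−rT} = 0.975531
N(−d₁) = 0.378995,  N(−d₂) = 0.582155
V = K·e^{−rT}·N(−d₂) − S·N(−d₁) = 105.256433 − 70.326283 = 34.930150 (equal to the quote); since ∂V/∂σ > 0 for all σ, the implied volatility is unique

sigma = 0.4220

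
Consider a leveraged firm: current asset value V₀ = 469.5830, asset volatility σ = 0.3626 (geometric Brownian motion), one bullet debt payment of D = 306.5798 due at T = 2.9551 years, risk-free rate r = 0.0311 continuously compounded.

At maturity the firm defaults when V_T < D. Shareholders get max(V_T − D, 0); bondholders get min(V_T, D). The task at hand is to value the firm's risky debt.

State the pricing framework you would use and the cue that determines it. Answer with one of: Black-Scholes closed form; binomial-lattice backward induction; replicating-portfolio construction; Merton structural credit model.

Key observation: the question is about default risk generated by asset-value dynamics against a debt face of 306.5798 — the structural framework prices exactly that.

framework: Merton structural credit model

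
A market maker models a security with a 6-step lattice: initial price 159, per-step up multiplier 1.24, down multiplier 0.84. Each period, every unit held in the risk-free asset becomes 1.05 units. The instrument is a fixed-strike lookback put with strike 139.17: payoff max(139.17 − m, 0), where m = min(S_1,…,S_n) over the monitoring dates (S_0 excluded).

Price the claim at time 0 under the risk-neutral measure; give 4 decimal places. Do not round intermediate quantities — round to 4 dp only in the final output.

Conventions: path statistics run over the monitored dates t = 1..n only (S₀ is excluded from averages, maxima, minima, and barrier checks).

price = 11.9341

With p* = (R−d)/(u−d) = 0.5250, sum probability × payoff across the paths and divide by R^6.
Enumerate all 2^6 = 64 price paths (U = up ×1.24, D = down ×0.84); each path with k up-moves has probability p*^k·(1−p*)^(6−k).
DDDDDD: m=55.8564, payoff=83.3136, prob=0.011486
UDDDDD: m=82.4547, payoff=56.7153, prob=0.012695
DUDDDD: m=82.4547, payoff=56.7153, prob=0.012695
UUDDDD: m=121.7188, payoff=17.4512, prob=0.014031
DDUDDD: m=82.4547, payoff=56.7153, prob=0.012695
UDUDDD: m=121.7188, payoff=17.4512, prob=0.014031
DUUDDD: m=121.7188, payoff=17.4512, prob=0.014031
UUUDDD: m=179.6801, payoff=0.0000, prob=0.015508
DDDUDD: m=82.4547, payoff=56.7153, prob=0.012695
UDDUDD: m=121.7188, payoff=17.4512, prob=0.014031
DUDUDD: m=121.7188, payoff=17.4512, prob=0.014031
UUDUDD: m=179.6801, payoff=0.0000, prob=0.015508
DDUUDD: m=112.1904, payoff=26.9796, prob=0.014031
UDUUDD: m=165.6144, payoff=0.0000, prob=0.015508
DUUUDD: m=133.5600, payoff=5.6100, prob=0.015508
UUUUDD: m=197.1600, payoff=0.0000, prob=0.017141
DDDDUD: m=79.1615, payoff=60.0085, prob=0.012695
UDDDUD: m=116.8575, payoff=22.3125, prob=0.014031
DUDDUD: m=116.8575, payoff=22.3125, prob=0.014031
UUDDUD: m=172.5040, payoff=0.0000, prob=0.015508
DDUDUD: m=112.1904, payoff=26.9796, prob=0.014031
UDUDUD: m=165.6144, payoff=0.0000, prob=0.015508
DUUDUD: m=133.5600, payoff=5.6100, prob=0.015508
UUUDUD: m=197.1600, payoff=0.0000, prob=0.017141
DDDUUD: m=94.2399, payoff=44.9301, prob=0.014031
UDDUUD: m=139.1161, payoff=0.0539, prob=0.015508
DUDUUD: m=133.5600, payoff=5.6100, prob=0.015508
UUDUUD: m=197.1600, payoff=0.0000, prob=0.017141
DDUUUD: m=112.1904, payoff=26.9796, prob=0.015508
UDUUUD: m=165.6144, payoff=0.0000, prob=0.017141
DUUUUD: m=133.5600, payoff=5.6100, prob=0.017141
UUUUUD: m=197.1600, payoff=0.0000, prob=0.018945
DDDDDU: m=66.4957, payoff=72.6743, prob=0.012695
UDDDDU: m=98.1603, payoff=41.0097, prob=0.014031
DUDDDU: m=98.1603, payoff=41.0097, prob=0.014031
UUDDDU: m=144.9033, payoff=0.0000, prob=0.015508
DDUDDU: m=98.1603, payoff=41.0097, prob=0.014031
UDUDDU: m=144.9033, payoff=0.0000, prob=0.015508
DUUDDU: m=133.5600, payoff=5.6100, prob=0.015508
UUUDDU: m=197.1600, payoff=0.0000, prob=0.017141
DDDUDU: m=94.2399, payoff=44.9301, prob=0.014031
UDDUDU: m=139.1161, payoff=0.0539, prob=0.015508
DUDUDU: m=133.5600, payoff=5.6100, prob=0.015508
UUDUDU: m=197.1600, payoff=0.0000, prob=0.017141
DDUUDU: m=112.1904, payoff=26.9796, prob=0.015508
UDUUDU: m=165.6144, payoff=0.0000, prob=0.017141
DUUUDU: m=133.5600, payoff=5.6100, prob=0.017141
UUUUDU: m=197.1600, payoff=0.0000, prob=0.018945
DDDDUU: m=79.1615, payoff=60.0085, prob=0.014031
UDDDUU: m=116.8575, payoff=22.3125, prob=0.015508
DUDDUU: m=116.8575, payoff=22.3125, prob=0.015508
UUDDUU: m=172.5040, payoff=0.0000, prob=0.017141
DDUDUU: m=112.1904, payoff=26.9796, prob=0.015508
UDUDUU: m=165.6144, payoff=0.0000, prob=0.017141
DUUDUU: m=133.5600, payoff=5.6100, prob=0.017141
UUUDUU: m=197.1600, payoff=0.0000, prob=0.018945
DDDUUU: m=94.2399, payoff=44.9301, prob=0.015508
UDDUUU: m=139.1161, payoff=0.0539, prob=0.017141
DUDUUU: m=133.5600, payoff=5.6100, prob=0.017141
UUDUUU: m=197.1600, payoff=0.0000, prob=0.018945
DDUUUU: m=112.1904, payoff=26.9796, prob=0.017141
UDUUUU: m=165.6144, payoff=0.0000, prob=0.018945
DUUUUU: m=133.5600, payoff=5.6100, prob=0.018945
UUUUUU: m=197.1600, payoff=0.0000, prob=0.020939
Price = Σ prob·payoff / R^6 = 15.992889 / 1.340096 = 11.9341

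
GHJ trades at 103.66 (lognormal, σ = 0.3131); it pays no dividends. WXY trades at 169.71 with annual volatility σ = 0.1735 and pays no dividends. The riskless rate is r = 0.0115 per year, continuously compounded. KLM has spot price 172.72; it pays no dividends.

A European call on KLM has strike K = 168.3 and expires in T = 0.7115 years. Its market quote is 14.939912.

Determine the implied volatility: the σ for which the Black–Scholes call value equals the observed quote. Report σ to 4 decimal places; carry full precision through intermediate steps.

sigma = 0.2071

At σ = 0.2071 the Black–Scholes value reproduces the quote:
σ√T = 0.2071·√0.7115 = 0.174690
d₁ = (ln(S/K) + (r+σ²/2)T) / (σ√T) = (ln(172.72/168.3) + (0.0115+0.2071²/2)·0.7115) / 0.174690 = (0.025924 + 0.023441) / 0.174690 = 0.282582
d₂ = d₁ − σ√T = 0.282582 − 0.174690 = 0.107892
e^{−rT} = 0.991851
N(d₁) = 0.611251,  N(d₂) = 0.542959
V = S·N(d₁) − K·e^{−rT}·N(d₂) = 105.575337 − 90.635424 = 14.939912 (the quoted price), and the Black–Scholes price is strictly increasing in σ, so σ is unique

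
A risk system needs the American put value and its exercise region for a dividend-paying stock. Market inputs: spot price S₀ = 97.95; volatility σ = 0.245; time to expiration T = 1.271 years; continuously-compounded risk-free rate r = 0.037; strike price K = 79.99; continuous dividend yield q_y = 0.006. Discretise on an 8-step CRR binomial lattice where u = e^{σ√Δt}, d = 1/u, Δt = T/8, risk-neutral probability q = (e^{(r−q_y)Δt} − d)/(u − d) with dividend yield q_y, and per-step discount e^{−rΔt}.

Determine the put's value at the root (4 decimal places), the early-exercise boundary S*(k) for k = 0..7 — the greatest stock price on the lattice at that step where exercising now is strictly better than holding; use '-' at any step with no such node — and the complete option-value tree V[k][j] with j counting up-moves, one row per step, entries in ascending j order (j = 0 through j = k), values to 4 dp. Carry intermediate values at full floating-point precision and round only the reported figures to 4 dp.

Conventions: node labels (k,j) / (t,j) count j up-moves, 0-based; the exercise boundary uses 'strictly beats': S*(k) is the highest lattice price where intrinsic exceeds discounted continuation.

Δt=0.15887, u=1.10258, d=0.90696, q=0.50084, disc=e^(-rΔt)=0.99414
k=8 terminal: V=max(K-S,0) → 35.1447 25.4722 13.7133 0.0000 0.0000 0.0000 0.0000 0.0000 0.0000
k=7: j=0 S=49.4456 intr=30.5444 cont=30.1227 V=30.5444[EX]; j=1 S=60.1104 intr=19.8796 cont=19.4680 V=19.8796[EX]; j=2 S=73.0755 intr=6.9145 cont=6.8050 V=6.9145[EX]; j=3 S=88.8369 intr=0.0000 cont=0.0000 V=0.0000[hold]; j=4 S=107.9979 intr=0.0000 cont=0.0000 V=0.0000[hold]; j=5 S=131.2917 intr=0.0000 cont=0.0000 V=0.0000[hold]; j=6 S=159.6097 intr=0.0000 cont=0.0000 V=0.0000[hold]; j=7 S=194.0355 intr=0.0000 cont=0.0000 V=0.0000[hold]  S*(7)=73.0755
k=6: j=0 S=54.5178 intr=25.4722 cont=25.0553 V=25.4722[EX]; j=1 S=66.2767 intr=13.7133 cont=13.3077 V=13.7133[EX]; j=2 S=80.5717 intr=0.0000 cont=3.4312 V=3.4312[hold]; j=3 S=97.9500 intr=0.0000 cont=0.0000 V=0.0000[hold]; j=4 S=119.0766 intr=0.0000 cont=0.0000 V=0.0000[hold]; j=5 S=144.7599 intr=0.0000 cont=0.0000 V=0.0000[hold]; j=6 S=175.9828 intr=0.0000 cont=0.0000 V=0.0000[hold]  S*(6)=66.2767
k=5: j=0 S=60.1104 intr=19.8796 cont=19.4680 V=19.8796[EX]; j=1 S=73.0755 intr=6.9145 cont=8.5134 V=8.5134[hold]; j=2 S=88.8369 intr=0.0000 cont=1.7027 V=1.7027[hold]; j=3 S=107.9979 intr=0.0000 cont=0.0000 V=0.0000[hold]; j=4 S=131.2917 intr=0.0000 cont=0.0000 V=0.0000[hold]; j=5 S=159.6097 intr=0.0000 cont=0.0000 V=0.0000[hold]  S*(5)=60.1104
k=4: j=0 S=66.2767 intr=13.7133 cont=14.1037 V=14.1037[hold]; j=1 S=80.5717 intr=0.0000 cont=5.0724 V=5.0724[hold]; j=2 S=97.9500 intr=0.0000 cont=0.8449 V=0.8449[hold]; j=3 S=119.0766 intr=0.0000 cont=0.0000 V=0.0000[hold]; j=4 S=144.7599 intr=0.0000 cont=0.0000 V=0.0000[hold]  S*(4)=-
k=3: j=0 S=73.0755 intr=6.9145 cont=9.5243 V=9.5243[hold]; j=1 S=88.8369 intr=0.0000 cont=2.9378 V=2.9378[hold]; j=2 S=107.9979 intr=0.0000 cont=0.4193 V=0.4193[hold]; j=3 S=131.2917 intr=0.0000 cont=0.0000 V=0.0000[hold]  S*(3)=-
k=2: j=0 S=80.5717 intr=0.0000 cont=6.1890 V=6.1890[hold]; j=1 S=97.9500 intr=0.0000 cont=1.6666 V=1.6666[hold]; j=2 S=119.0766 intr=0.0000 cont=0.2081 V=0.2081[hold]  S*(2)=-
k=1: j=0 S=88.8369 intr=0.0000 cont=3.9009 V=3.9009[hold]; j=1 S=107.9979 intr=0.0000 cont=0.9306 V=0.9306[hold]  S*(1)=-
k=0: j=0 S=97.9500 intr=0.0000 cont=2.3991 V=2.3991[hold]  S*(0)=-

price = 2.3991
boundary = - - - - - 60.1104 66.2767 73.0755
tree:
2.3991
3.9009 0.9306
6.1890 1.6666 0.2081
9.5243 2.9378 0.4193 0.0000
14.1037 5.0724 0.8449 0.0000 0.0000
19.8796 8.5134 1.7027 0.0000 0.0000 0.0000
25.4722 13.7133 3.4312 0.0000 0.0000 0.0000 0.0000
30.5444 19.8796 6.9145 0.0000 0.0000 0.0000 0.0000 0.0000
35.1447 25.4722 13.7133 0.0000 0.0000 0.0000 0.0000 0.0000 0.0000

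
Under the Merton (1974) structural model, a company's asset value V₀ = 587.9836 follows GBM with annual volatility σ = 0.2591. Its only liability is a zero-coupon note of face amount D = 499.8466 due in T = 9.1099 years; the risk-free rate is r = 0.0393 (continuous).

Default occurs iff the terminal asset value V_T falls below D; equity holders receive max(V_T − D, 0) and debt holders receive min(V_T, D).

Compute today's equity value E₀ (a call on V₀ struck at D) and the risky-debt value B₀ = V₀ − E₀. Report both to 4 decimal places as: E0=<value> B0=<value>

E0=290.0114 B0=297.9722

Equity is a call on the firm's assets struck at D = 499.8466:
d₁ = [ln(V₀/D) + (r + σ²/2)T] / (σ√T)
   = [ln(587.9836/499.8466) + (0.0393 + 0.5·0.2591²)·9.1099] / (0.2591·√9.1099)
   = [0.162398 + 0.663806] / 0.782031 = 1.056484
d₂ = d₁ − σ√T = 1.056484 − 0.782031 = 0.274452
N(d₁) = 0.854626,  N(d₂) = 0.608131,  e^(−rT) = 0.699060
E₀ = V₀·N(d₁) − D·e^(−rT)·N(d₂)
   = 587.9836·0.854626 − 499.8466·0.699060·0.608131 = 290.011387
B₀ = V₀ − E₀ = 587.9836 − 290.011387 = 297.972213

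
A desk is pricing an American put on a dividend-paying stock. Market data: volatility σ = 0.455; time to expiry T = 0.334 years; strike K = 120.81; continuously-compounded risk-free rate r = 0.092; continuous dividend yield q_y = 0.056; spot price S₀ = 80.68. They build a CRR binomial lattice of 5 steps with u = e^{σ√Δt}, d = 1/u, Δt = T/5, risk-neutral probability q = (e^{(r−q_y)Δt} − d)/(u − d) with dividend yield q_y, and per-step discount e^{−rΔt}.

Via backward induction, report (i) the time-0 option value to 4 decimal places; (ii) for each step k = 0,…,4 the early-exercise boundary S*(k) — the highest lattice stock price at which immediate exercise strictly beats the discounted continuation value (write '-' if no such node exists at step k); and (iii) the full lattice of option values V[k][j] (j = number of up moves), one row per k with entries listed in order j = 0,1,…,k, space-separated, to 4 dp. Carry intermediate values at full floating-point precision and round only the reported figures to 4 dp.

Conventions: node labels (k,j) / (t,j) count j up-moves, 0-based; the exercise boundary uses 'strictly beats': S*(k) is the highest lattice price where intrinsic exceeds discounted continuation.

price = 40.1300
boundary = 80.6800 71.7288 80.6800 90.7482 102.0728
tree:
40.1300
49.0812 30.6646
57.0392 40.1300 20.8383
64.1144 49.0812 30.0618 11.1472
70.4046 57.0392 40.1300 18.7372 3.0955
75.9969 64.1144 49.0812 30.0618 5.9993 0.0000

Δt=0.06680, u=1.12479, d=0.88905, q=0.48085, disc=e^(-rΔt)=0.99387
k=5 terminal: V=max(K-S,0) → 75.9969 64.1144 49.0812 30.0618 5.9993 0.0000
k=4: j=0 S=50.4054 intr=70.4046 cont=69.8526 V=70.4046[EX]; j=1 S=63.7708 intr=57.0392 cont=56.5372 V=57.0392[EX]; j=2 S=80.6800 intr=40.1300 cont=39.6911 V=40.1300[EX]; j=3 S=102.0728 intr=18.7372 cont=18.3781 V=18.7372[EX]; j=4 S=129.1381 intr=0.0000 cont=3.0955 V=3.0955[hold]  S*(4)=102.0728
k=3: j=0 S=56.6956 intr=64.1144 cont=63.5859 V=64.1144[EX]; j=1 S=71.7288 intr=49.0812 cont=48.6088 V=49.0812[EX]; j=2 S=90.7482 intr=30.0618 cont=29.6605 V=30.0618[EX]; j=3 S=114.8107 intr=5.9993 cont=11.1472 V=11.1472[hold]  S*(3)=90.7482
k=2: j=0 S=63.7708 intr=57.0392 cont=56.5372 V=57.0392[EX]; j=1 S=80.6800 intr=40.1300 cont=39.6911 V=40.1300[EX]; j=2 S=102.0728 intr=18.7372 cont=20.8383 V=20.8383[hold]  S*(2)=80.6800
k=1: j=0 S=71.7288 intr=49.0812 cont=48.6088 V=49.0812[EX]; j=1 S=90.7482 intr=30.0618 cont=30.6646 V=30.6646[hold]  S*(1)=71.7288
k=0: j=0 S=80.6800 intr=40.1300 cont=39.9791 V=40.1300[EX]  S*(0)=80.6800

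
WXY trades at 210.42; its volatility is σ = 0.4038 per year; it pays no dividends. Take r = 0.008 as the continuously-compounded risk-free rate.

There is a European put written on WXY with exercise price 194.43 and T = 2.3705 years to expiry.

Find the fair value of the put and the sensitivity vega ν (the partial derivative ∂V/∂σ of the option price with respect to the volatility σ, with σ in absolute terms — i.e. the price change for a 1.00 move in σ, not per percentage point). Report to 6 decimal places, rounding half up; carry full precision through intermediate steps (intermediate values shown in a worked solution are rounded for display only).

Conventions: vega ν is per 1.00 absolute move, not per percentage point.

σ√T = 0.4038·√2.3705 = 0.621708
d₁ = (ln(S/K) + (r+σ²/2)T) / (σ√T) = (ln(210.42/194.43) + (0.008+0.4038²/2)·2.3705) / 0.621708 = (0.079033 + 0.212224) / 0.621708 = 0.468480
d₂ = d₁ − σ√T = 0.468480 − 0.621708 = -0.153228
e^{−rT} = 0.981215
N(−d₁) = 0.319721,  N(−d₂) = 0.560891
Put price V = K·e^{−rT}·N(−d₂) − S·N(−d₁) = 107.005366 − 67.275632 = 39.729733
φ(d₁) = (1/√(2π))·e^{−d₁²/2} = 0.357480
ν = S·φ(d₁)·√T = 115.813453

price = 39.729733
ν = 115.813453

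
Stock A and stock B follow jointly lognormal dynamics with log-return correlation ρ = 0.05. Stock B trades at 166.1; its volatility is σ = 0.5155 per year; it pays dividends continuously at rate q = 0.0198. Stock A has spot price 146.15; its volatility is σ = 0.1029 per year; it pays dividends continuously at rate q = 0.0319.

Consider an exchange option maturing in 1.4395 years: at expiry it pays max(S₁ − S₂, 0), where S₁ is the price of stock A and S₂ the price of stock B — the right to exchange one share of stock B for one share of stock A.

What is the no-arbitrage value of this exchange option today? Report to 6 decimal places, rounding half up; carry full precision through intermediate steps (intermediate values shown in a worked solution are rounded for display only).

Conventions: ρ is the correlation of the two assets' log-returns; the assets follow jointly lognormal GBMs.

σ_eff = √(σ₁² + σ₂² − 2ρσ₁σ₂) = √(0.1029² + 0.5155² − 2·0.05·0.1029·0.5155) = 0.520600
d₁ = (ln(S₁/S₂) + (q₂ − q₁ + σ_eff²/2)T) / (σ_eff√T) = (ln(146.15/166.1) + (0.0198 − 0.0319 + 0.135512)·1.4395) / 0.624611 = 0.079562
d₂ = d₁ − σ_eff√T = 0.079562 − 0.624611 = -0.545050
N(d₁) = 0.531707,  N(d₂) = 0.292860
V = S₁·e^{−q₁T}·N(d₁) − S₂·e^{−q₂T}·N(d₂) = 74.221281 − 47.277115 = 26.944166
Key observation: no risk-free rate is needed — with the second asset as numeraire the exchange option is a call on the ratio S₁/S₂, and r cancels out of the value.

exchange price = 26.944166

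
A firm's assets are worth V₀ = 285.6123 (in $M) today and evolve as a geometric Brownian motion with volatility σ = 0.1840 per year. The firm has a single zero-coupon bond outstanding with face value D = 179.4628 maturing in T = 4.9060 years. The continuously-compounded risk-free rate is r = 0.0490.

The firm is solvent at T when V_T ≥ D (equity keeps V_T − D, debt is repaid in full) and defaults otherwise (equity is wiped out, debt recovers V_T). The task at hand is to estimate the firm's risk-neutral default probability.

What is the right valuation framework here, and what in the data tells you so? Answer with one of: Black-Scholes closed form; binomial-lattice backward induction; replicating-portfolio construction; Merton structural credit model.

framework: Merton structural credit model

Key observation: the question is about default risk generated by asset-value dynamics against a debt face of 179.4628 — the structural framework prices exactly that.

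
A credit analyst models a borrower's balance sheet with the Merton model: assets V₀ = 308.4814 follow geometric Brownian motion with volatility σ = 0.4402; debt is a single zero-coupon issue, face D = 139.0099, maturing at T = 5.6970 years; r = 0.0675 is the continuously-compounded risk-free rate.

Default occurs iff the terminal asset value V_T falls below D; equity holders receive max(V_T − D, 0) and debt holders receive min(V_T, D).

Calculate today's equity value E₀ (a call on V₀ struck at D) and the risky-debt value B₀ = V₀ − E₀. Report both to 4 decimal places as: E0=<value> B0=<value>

With assets at 308.4814 and a single debt payment of 139.0099 at 5.6970 years:
d₁ = [ln(V₀/D) + (r + σ²/2)T] / (σ√T)
   = [ln(308.4814/139.0099) + (0.0675 + 0.5·0.4402²)·5.6970] / (0.4402·√5.6970)
   = [0.797116 + 0.936519] / 1.050686 = 1.650002
d₂ = d₁ − σ√T = 1.650002 − 1.050686 = 0.599316
N(d₁) = 0.950529,  N(d₂) = 0.725519,  e^(−rT) = 0.680759
E₀ = V₀·N(d₁) − D·e^(−rT)·N(d₂)
   = 308.4814·0.950529 − 139.0099·0.680759·0.725519 = 224.563010
B₀ = V₀ − E₀ = 308.4814 − 224.563010 = 83.918390

E0=224.5630 B0=83.9184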